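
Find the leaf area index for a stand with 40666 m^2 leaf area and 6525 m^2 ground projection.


LAI = 40666 / 6525 = 6.2323 ≈ 6.23

6.23


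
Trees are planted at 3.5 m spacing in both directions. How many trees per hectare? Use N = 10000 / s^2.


N = 10000 / 3.5^2 = 10000 / 12.25 = 816.327 ≈ 816 trees/ha

816 trees/ha


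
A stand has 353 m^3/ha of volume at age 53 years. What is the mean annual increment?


MAI = 353 / 53 = 6.6604 ≈ 6.66 m^3/ha/yr

6.66 m^3/ha/yr


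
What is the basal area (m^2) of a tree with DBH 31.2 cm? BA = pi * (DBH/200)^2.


D/200 = 31.2/200 = 0.156 m
(D/200)^2 = 0.156^2 = 0.024336
BA = 3.141593 * 0.024336 = 0.0764538 ≈ 0.0765 m^2

0.0765 m^2


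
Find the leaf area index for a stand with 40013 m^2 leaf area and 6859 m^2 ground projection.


LAI = 40013 / 6859 = 5.8336 ≈ 5.83

5.83


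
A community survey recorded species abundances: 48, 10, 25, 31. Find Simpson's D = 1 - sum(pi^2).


Total N = 48 + 10 + 25 + 31 = 114
Per-species terms:
  p = 48/114 = 0.421053; p^2 = 0.421053^2 = 0.177286
  p = 10/114 = 0.087719; p^2 = 0.087719^2 = 0.007695
  p = 25/114 = 0.219298; p^2 = 0.219298^2 = 0.048092
  p = 31/114 = 0.271930; p^2 = 0.271930^2 = 0.073946
sum(p^2) = 0.177286 + 0.007695 + 0.048092 + 0.073946 = 0.307019
D = 1 - 0.307019 = 0.692981 ≈ 0.6930

0.6930


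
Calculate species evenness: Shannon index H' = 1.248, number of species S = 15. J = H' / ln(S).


ln(15) = 2.70805
J = H' / ln(S) = 1.248 / 2.70805 = 0.460848 ≈ 0.4608

0.4608


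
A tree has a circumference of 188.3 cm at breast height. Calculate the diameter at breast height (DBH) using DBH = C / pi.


DBH = C / pi = 188.3 / 3.141593 = 59.9377 ≈ 59.94 cm

59.94 cm


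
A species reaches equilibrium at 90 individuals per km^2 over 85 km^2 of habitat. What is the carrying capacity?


K = 90 * 85 = 7650 individuals

7650 individuals


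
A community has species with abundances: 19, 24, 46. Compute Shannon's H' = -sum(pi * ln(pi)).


Total N = 19 + 24 + 46 = 89
Per-species terms:
  p = 19/89 = 0.213483; ln(p) = -1.544198; p*ln(p) = 0.213483 * (-1.544198) = -0.329660
  p = 24/89 = 0.269663; ln(p) = -1.310582; p*ln(p) = 0.269663 * (-1.310582) = -0.353415
  p = 46/89 = 0.516854; ln(p) = -0.659995; p*ln(p) = 0.516854 * (-0.659995) = -0.341121
sum(p*ln(p)) = (-0.329660) + (-0.353415) + (-0.341121) = -1.024196
H' = -(-1.024196) = 1.024196 ≈ 1.0242

1.0242


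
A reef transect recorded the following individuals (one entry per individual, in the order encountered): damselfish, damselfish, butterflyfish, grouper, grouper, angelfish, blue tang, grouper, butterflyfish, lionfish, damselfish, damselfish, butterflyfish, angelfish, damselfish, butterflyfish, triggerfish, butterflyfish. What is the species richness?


Total individuals logged = 18
Distinct species (count of individuals): damselfish (5), butterflyfish (5), grouper (3), angelfish (2), blue tang (1), lionfish (1), triggerfish (1)
Species richness = number of distinct species = 7

7


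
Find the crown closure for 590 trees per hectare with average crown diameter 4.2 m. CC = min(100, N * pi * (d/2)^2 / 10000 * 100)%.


(d/2)^2 = (4.2/2)^2 = 2.1^2 = 4.41
Crown area = 3.141593 * 4.41 = 13.8544 m^2
N * area / 10000 * 100 = 590 * 13.8544 / 10000 * 100 = 81.7410
CC = min(100, 81.7410) = 81.7410 ≈ 81.7%

81.7%


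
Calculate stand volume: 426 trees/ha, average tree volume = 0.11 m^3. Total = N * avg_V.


V_stand = 426 * 0.11 = 46.86 ≈ 46.9 m^3/ha

46.9 m^3/ha


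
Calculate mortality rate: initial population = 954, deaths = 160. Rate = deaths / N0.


Mortality rate = 160 / 954 = 0.167715 ≈ 0.1677

0.1677


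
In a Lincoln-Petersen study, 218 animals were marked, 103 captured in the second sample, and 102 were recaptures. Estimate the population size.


N = M * C / R = 218 * 103 / 102 = 22454 / 102 = 220.14 ≈ 220

220 individuals


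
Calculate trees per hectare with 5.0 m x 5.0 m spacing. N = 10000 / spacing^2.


N = 10000 / 5.0^2 = 10000 / 25 = 400.000 ≈ 400 trees/ha

400 trees/ha


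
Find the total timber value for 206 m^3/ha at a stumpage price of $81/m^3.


Value = 206 * 81 = $16686/ha

$16686/ha


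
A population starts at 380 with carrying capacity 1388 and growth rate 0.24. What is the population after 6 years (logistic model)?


(K - N0)/N0 = (1388 - 380)/380 = 1008/380 = 2.65263
r*t = 0.24 * 6 = 1.44; exp(-1.44) = 0.236928
2.65263 * 0.236928 = 0.628482
1 + 0.628482 = 1.62848
N = 1388 / 1.62848 = 852.329 ≈ 852

852


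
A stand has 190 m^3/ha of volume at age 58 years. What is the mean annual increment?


MAI = 190 / 58 = 3.2759 ≈ 3.28 m^3/ha/yr

3.28 m^3/ha/yr


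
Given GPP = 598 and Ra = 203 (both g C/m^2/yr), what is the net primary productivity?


NPP = GPP - Ra = 598 - 203 = 395 g C/m^2/yr

395 g C/m^2/yr


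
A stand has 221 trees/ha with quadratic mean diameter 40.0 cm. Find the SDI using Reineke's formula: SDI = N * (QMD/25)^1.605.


QMD/25 = 40.0/25 = 1.6
(1.6)^1.605 = exp(1.605 * ln(1.6)) = exp(1.605 * 0.470004) = exp(0.754356) = 2.12624
SDI = 221 * 2.12624 = 469.899 ≈ 470

470


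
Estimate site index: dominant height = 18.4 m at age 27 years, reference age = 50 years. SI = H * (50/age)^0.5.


50/27 = 1.85185
(1.85185)^0.5 = 1.36083
SI = 18.4 * 1.36083 = 25.0393 ≈ 25.0 m

25.0 m


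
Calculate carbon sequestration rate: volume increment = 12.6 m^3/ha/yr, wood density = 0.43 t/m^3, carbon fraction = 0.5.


C = 12.6 * 0.43 * 0.5 = 2.709 ≈ 2.71 t C/ha/yr

2.71 t C/ha/yr


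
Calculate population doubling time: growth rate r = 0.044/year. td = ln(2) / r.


td = ln(2) / 0.044 = 0.693147 / 0.044 = 15.7533 ≈ 15.8 years

15.8 years


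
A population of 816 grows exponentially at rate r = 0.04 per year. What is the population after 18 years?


r*t = 0.04 * 18 = 0.72
exp(0.72) = 2.05443
N = 816 * 2.05443 = 1676.41 ≈ 1676

1676


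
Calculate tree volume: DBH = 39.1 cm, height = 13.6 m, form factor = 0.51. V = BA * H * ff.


(D/200)^2 = (39.1/200)^2 = 0.1955^2 = 0.03822025
BA = 3.141593 * 0.03822025 = 0.120072 m^2
V = 0.120072 * 13.6 * 0.51 = 0.832819 ≈ 0.833 m^3

0.833 m^3


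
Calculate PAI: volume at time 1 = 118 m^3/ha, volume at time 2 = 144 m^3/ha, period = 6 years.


PAI = (V2 - V1) / period = (144 - 118) / 6 = 26 / 6 = 4.3333 ≈ 4.33 m^3/ha/yr

4.33 m^3/ha/yr


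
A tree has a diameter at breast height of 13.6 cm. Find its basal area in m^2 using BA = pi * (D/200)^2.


D/200 = 13.6/200 = 0.068 m
(D/200)^2 = 0.068^2 = 0.004624
BA = 3.141593 * 0.004624 = 0.0145267 ≈ 0.0145 m^2

0.0145 m^2


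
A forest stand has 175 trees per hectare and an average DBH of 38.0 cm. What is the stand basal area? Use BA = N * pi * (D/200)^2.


(D/200)^2 = (38.0/200)^2 = 0.19^2 = 0.0361
Individual BA = 3.141593 * 0.0361 = 0.113412 m^2
Stand BA = 175 * 0.113412 = 19.8471 ≈ 19.85 m^2/ha

19.85 m^2/ha


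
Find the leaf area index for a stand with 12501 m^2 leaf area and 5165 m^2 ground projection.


LAI = 12501 / 5165 = 2.4203 ≈ 2.42

2.42


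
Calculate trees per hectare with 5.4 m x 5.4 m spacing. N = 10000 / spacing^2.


N = 10000 / 5.4^2 = 10000 / 29.16 = 342.936 ≈ 343 trees/ha

343 trees/ha


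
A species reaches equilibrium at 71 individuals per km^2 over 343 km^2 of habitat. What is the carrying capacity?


K = 71 * 343 = 24353 individuals

24353 individuals


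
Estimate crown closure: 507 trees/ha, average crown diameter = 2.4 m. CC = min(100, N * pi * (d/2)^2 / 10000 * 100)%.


(d/2)^2 = (2.4/2)^2 = 1.2^2 = 1.44
Crown area = 3.141593 * 1.44 = 4.52389 m^2
N * area / 10000 * 100 = 507 * 4.52389 / 10000 * 100 = 22.9361
CC = min(100, 22.9361) = 22.9361 ≈ 22.9%

22.9%


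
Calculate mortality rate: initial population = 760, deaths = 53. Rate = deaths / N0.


Mortality rate = 53 / 760 = 0.069737 ≈ 0.0697

0.0697


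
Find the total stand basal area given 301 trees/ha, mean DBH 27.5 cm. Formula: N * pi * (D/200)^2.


(D/200)^2 = (27.5/200)^2 = 0.1375^2 = 0.01890625
Individual BA = 3.141593 * 0.01890625 = 0.0593957 m^2
Stand BA = 301 * 0.0593957 = 17.8781 ≈ 17.88 m^2/ha

17.88 m^2/ha


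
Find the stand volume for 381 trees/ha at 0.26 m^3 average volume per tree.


V_stand = 381 * 0.26 = 99.06 ≈ 99.1 m^3/ha

99.1 m^3/ha


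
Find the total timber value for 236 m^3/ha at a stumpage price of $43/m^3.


Value = 236 * 43 = $10148/ha

$10148/ha


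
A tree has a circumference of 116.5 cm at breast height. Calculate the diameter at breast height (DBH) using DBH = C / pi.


DBH = C / pi = 116.5 / 3.141593 = 37.0831 ≈ 37.08 cm

37.08 cm


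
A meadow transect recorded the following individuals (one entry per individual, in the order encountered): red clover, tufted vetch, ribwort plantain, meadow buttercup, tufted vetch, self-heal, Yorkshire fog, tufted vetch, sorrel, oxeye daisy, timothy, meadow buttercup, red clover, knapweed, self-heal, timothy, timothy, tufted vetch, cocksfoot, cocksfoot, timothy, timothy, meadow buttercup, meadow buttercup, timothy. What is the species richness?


Total individuals logged = 25
Distinct species (count of individuals): red clover (2), tufted vetch (4), ribwort plantain (1), meadow buttercup (4), self-heal (2), Yorkshire fog (1), sorrel (1), oxeye daisy (1), timothy (6), knapweed (1), cocksfoot (2)
Species richness = number of distinct species = 11

11


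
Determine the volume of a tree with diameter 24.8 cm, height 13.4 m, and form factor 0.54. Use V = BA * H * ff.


(D/200)^2 = (24.8/200)^2 = 0.124^2 = 0.015376
BA = 3.141593 * 0.015376 = 0.0483051 m^2
V = 0.0483051 * 13.4 * 0.54 = 0.349536 ≈ 0.350 m^3

0.350 m^3


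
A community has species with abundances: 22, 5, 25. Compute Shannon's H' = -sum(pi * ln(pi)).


Total N = 22 + 5 + 25 = 52
Per-species terms:
  p = 22/52 = 0.423077; ln(p) = -0.860201; p*ln(p) = 0.423077 * (-0.860201) = -0.363931
  p = 5/52 = 0.096154; ln(p) = -2.341804; p*ln(p) = 0.096154 * (-2.341804) = -0.225174
  p = 25/52 = 0.480769; ln(p) = -0.732368; p*ln(p) = 0.480769 * (-0.732368) = -0.352100
sum(p*ln(p)) = (-0.363931) + (-0.225174) + (-0.352100) = -0.941205
H' = -(-0.941205) = 0.941205 ≈ 0.9412

0.9412


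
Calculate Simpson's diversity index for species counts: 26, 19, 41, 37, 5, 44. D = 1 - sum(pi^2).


Total N = 26 + 19 + 41 + 37 + 5 + 44 = 172
Per-species terms:
  p = 26/172 = 0.151163; p^2 = 0.151163^2 = 0.022850
  p = 19/172 = 0.110465; p^2 = 0.110465^2 = 0.012203
  p = 41/172 = 0.238372; p^2 = 0.238372^2 = 0.056821
  p = 37/172 = 0.215116; p^2 = 0.215116^2 = 0.046275
  p = 5/172 = 0.029070; p^2 = 0.029070^2 = 0.000845
  p = 44/172 = 0.255814; p^2 = 0.255814^2 = 0.065441
sum(p^2) = 0.022850 + 0.012203 + 0.056821 + 0.046275 + 0.000845 + 0.065441 = 0.204435
D = 1 - 0.204435 = 0.795565 ≈ 0.7956

0.7956


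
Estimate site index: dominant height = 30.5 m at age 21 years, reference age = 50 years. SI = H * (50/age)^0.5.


50/21 = 2.38095
(2.38095)^0.5 = 1.54303
SI = 30.5 * 1.54303 = 47.0624 ≈ 47.1 m

47.1 m


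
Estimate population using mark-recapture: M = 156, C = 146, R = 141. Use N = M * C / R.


N = M * C / R = 156 * 146 / 141 = 22776 / 141 = 161.53 ≈ 162

162 individuals


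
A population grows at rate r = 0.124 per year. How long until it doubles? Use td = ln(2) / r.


td = ln(2) / 0.124 = 0.693147 / 0.124 = 5.58990 ≈ 5.6 years

5.6 years


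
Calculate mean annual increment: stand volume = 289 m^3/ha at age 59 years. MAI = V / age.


MAI = 289 / 59 = 4.8983 ≈ 4.90 m^3/ha/yr

4.90 m^3/ha/yr


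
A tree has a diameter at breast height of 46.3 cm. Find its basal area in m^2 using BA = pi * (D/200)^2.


D/200 = 46.3/200 = 0.2315 m
(D/200)^2 = 0.2315^2 = 0.05359225
BA = 3.141593 * 0.05359225 = 0.168365 ≈ 0.1684 m^2

0.1684 m^2


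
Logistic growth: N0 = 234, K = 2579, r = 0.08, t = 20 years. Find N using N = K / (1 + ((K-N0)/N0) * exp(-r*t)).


(K - N0)/N0 = (2579 - 234)/234 = 2345/234 = 10.0214
r*t = 0.08 * 20 = 1.6; exp(-1.6) = 0.201897
10.0214 * 0.201897 = 2.02329
1 + 2.02329 = 3.02329
N = 2579 / 3.02329 = 853.044 ≈ 853

853


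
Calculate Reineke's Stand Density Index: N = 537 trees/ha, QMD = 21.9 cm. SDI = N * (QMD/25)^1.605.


QMD/25 = 21.9/25 = 0.876
(0.876)^1.605 = exp(1.605 * ln(0.876)) = exp(1.605 * (-0.132389)) = exp(-0.212484) = 0.808573
SDI = 537 * 0.808573 = 434.204 ≈ 434

434


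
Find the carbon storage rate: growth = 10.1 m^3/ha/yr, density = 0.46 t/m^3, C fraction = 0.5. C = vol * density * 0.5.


C = 10.1 * 0.46 * 0.5 = 2.323 ≈ 2.32 t C/ha/yr

2.32 t C/ha/yr


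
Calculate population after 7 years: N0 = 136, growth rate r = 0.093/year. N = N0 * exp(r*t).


r*t = 0.093 * 7 = 0.651
exp(0.651) = 1.91746
N = 136 * 1.91746 = 260.775 ≈ 261

261


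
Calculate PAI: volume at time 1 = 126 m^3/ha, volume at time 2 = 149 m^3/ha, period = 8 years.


PAI = (V2 - V1) / period = (149 - 126) / 8 = 23 / 8 = 2.8750 ≈ 2.88 m^3/ha/yr

2.88 m^3/ha/yr


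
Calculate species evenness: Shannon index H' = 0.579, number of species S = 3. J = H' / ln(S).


ln(3) = 1.09861
J = H' / ln(S) = 0.579 / 1.09861 = 0.527030 ≈ 0.5270

0.5270


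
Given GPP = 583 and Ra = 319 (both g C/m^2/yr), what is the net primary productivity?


NPP = GPP - Ra = 583 - 319 = 264 g C/m^2/yr

264 g C/m^2/yr


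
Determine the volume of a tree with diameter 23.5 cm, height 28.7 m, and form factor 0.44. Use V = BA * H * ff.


(D/200)^2 = (23.5/200)^2 = 0.1175^2 = 0.01380625
BA = 3.141593 * 0.01380625 = 0.0433736 m^2
V = 0.0433736 * 28.7 * 0.44 = 0.547722 ≈ 0.548 m^3

0.548 m^3


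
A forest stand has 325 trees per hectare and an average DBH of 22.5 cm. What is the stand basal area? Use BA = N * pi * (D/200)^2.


(D/200)^2 = (22.5/200)^2 = 0.1125^2 = 0.01265625
Individual BA = 3.141593 * 0.01265625 = 0.0397608 m^2
Stand BA = 325 * 0.0397608 = 12.9223 ≈ 12.92 m^2/ha

12.92 m^2/ha


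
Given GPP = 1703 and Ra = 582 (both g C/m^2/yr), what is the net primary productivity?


NPP = GPP - Ra = 1703 - 582 = 1121 g C/m^2/yr

1121 g C/m^2/yr


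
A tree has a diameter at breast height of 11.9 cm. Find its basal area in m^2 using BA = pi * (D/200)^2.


D/200 = 11.9/200 = 0.0595 m
(D/200)^2 = 0.0595^2 = 0.00354025
BA = 3.141593 * 0.00354025 = 0.0111220 ≈ 0.0111 m^2

0.0111 m^2


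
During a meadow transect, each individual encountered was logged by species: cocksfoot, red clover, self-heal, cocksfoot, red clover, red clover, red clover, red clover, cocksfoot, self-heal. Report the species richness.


Total individuals logged = 10
Distinct species (count of individuals): cocksfoot (3), red clover (5), self-heal (2)
Species richness = number of distinct species = 3

3


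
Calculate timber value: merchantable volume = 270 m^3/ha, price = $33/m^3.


Value = 270 * 33 = $8910/ha

$8910/ha


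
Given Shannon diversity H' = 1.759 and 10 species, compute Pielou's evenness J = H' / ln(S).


ln(10) = 2.30259
J = H' / ln(S) = 1.759 / 2.30259 = 0.763922 ≈ 0.7639

0.7639


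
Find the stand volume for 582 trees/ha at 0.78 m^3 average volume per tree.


V_stand = 582 * 0.78 = 453.96 ≈ 454.0 m^3/ha

454.0 m^3/ha


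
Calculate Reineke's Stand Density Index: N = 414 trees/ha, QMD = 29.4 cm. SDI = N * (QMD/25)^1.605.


QMD/25 = 29.4/25 = 1.176
(1.176)^1.605 = exp(1.605 * ln(1.176)) = exp(1.605 * 0.162119) = exp(0.260201) = 1.29719
SDI = 414 * 1.29719 = 537.037 ≈ 537

537


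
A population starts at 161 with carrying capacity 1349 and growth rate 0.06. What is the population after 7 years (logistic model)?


(K - N0)/N0 = (1349 - 161)/161 = 1188/161 = 7.37888
r*t = 0.06 * 7 = 0.42; exp(-0.42) = 0.657047
7.37888 * 0.657047 = 4.84827
1 + 4.84827 = 5.84827
N = 1349 / 5.84827 = 230.667 ≈ 231

231


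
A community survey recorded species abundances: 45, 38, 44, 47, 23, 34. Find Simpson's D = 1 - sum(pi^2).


Total N = 45 + 38 + 44 + 47 + 23 + 34 = 231
Per-species terms:
  p = 45/231 = 0.194805; p^2 = 0.194805^2 = 0.037949
  p = 38/231 = 0.164502; p^2 = 0.164502^2 = 0.027061
  p = 44/231 = 0.190476; p^2 = 0.190476^2 = 0.036281
  p = 47/231 = 0.203463; p^2 = 0.203463^2 = 0.041397
  p = 23/231 = 0.099567; p^2 = 0.099567^2 = 0.009914
  p = 34/231 = 0.147186; p^2 = 0.147186^2 = 0.021664
sum(p^2) = 0.037949 + 0.027061 + 0.036281 + 0.041397 + 0.009914 + 0.021664 = 0.174266
D = 1 - 0.174266 = 0.825734 ≈ 0.8257

0.8257


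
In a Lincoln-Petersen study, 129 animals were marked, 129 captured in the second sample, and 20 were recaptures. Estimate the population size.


N = M * C / R = 129 * 129 / 20 = 16641 / 20 = 832.05 ≈ 832

832 individuals


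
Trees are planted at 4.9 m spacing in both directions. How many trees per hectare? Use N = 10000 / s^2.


N = 10000 / 4.9^2 = 10000 / 24.01 = 416.493 ≈ 416 trees/ha

416 trees/ha


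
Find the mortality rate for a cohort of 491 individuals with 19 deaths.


Mortality rate = 19 / 491 = 0.038697 ≈ 0.0387

0.0387


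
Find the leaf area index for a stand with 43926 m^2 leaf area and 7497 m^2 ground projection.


LAI = 43926 / 7497 = 5.8591 ≈ 5.86

5.86


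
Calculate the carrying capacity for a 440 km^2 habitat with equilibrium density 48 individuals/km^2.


K = 48 * 440 = 21120 individuals

21120 individuals


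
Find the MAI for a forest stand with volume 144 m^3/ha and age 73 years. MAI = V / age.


MAI = 144 / 73 = 1.9726 ≈ 1.97 m^3/ha/yr

1.97 m^3/ha/yr


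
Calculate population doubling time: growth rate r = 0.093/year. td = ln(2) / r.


td = ln(2) / 0.093 = 0.693147 / 0.093 = 7.45319 ≈ 7.5 years

7.5 years


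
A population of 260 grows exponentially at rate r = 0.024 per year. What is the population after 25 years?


r*t = 0.024 * 25 = 0.6
exp(0.6) = 1.82212
N = 260 * 1.82212 = 473.751 ≈ 474

474


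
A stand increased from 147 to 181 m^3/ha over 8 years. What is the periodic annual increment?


PAI = (V2 - V1) / period = (181 - 147) / 8 = 34 / 8 = 4.25 m^3/ha/yr

4.25 m^3/ha/yr


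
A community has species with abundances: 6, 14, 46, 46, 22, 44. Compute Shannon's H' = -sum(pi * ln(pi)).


Total N = 6 + 14 + 46 + 46 + 22 + 44 = 178
Per-species terms:
  p = 6/178 = 0.033708; ln(p) = -3.390020; p*ln(p) = 0.033708 * (-3.390020) = -0.114271
  p = 14/178 = 0.078652; ln(p) = -2.542722; p*ln(p) = 0.078652 * (-2.542722) = -0.199990
  p = 46/178 = 0.258427; ln(p) = -1.353142; p*ln(p) = 0.258427 * (-1.353142) = -0.349688
  p = 46/178 = 0.258427; ln(p) = -1.353142; p*ln(p) = 0.258427 * (-1.353142) = -0.349688
  p = 22/178 = 0.123596; ln(p) = -2.090737; p*ln(p) = 0.123596 * (-2.090737) = -0.258407
  p = 44/178 = 0.247191; ln(p) = -1.397594; p*ln(p) = 0.247191 * (-1.397594) = -0.345473
sum(p*ln(p)) = (-0.114271) + (-0.199990) + (-0.349688) + (-0.349688) + (-0.258407) + (-0.345473) = -1.617517
H' = -(-1.617517) = 1.617517 ≈ 1.6175

1.6175


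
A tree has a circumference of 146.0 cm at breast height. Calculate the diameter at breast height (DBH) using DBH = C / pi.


DBH = C / pi = 146.0 / 3.141593 = 46.4732 ≈ 46.47 cm

46.47 cm


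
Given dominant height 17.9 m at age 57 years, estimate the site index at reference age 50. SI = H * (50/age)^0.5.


50/57 = 0.877193
(0.877193)^0.5 = 0.936586
SI = 17.9 * 0.936586 = 16.7649 ≈ 16.8 m

16.8 m


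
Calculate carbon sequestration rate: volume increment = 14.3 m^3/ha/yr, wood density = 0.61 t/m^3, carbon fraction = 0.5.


C = 14.3 * 0.61 * 0.5 = 4.3615 ≈ 4.36 t C/ha/yr

4.36 t C/ha/yr


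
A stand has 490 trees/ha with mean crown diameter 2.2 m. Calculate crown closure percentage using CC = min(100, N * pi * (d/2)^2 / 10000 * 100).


(d/2)^2 = (2.2/2)^2 = 1.1^2 = 1.21
Crown area = 3.141593 * 1.21 = 3.80133 m^2
N * area / 10000 * 100 = 490 * 3.80133 / 10000 * 100 = 18.6265
CC = min(100, 18.6265) = 18.6265 ≈ 18.6%

18.6%


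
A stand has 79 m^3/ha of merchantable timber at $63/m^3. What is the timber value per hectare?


Value = 79 * 63 = $4977/ha

$4977/ha


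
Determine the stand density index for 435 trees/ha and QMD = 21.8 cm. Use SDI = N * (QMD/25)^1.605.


QMD/25 = 21.8/25 = 0.872
(0.872)^1.605 = exp(1.605 * ln(0.872)) = exp(1.605 * (-0.136966)) = exp(-0.219830) = 0.802655
SDI = 435 * 0.802655 = 349.155 ≈ 349

349


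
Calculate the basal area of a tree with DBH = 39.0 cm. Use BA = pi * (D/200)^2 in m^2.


D/200 = 39.0/200 = 0.195 m
(D/200)^2 = 0.195^2 = 0.038025
BA = 3.141593 * 0.038025 = 0.119459 ≈ 0.1195 m^2

0.1195 m^2


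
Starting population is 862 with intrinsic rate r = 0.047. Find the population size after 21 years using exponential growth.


r*t = 0.047 * 21 = 0.987
exp(0.987) = 2.68317
N = 862 * 2.68317 = 2312.89 ≈ 2313

2313


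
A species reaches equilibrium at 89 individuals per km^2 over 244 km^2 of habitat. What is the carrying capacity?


K = 89 * 244 = 21716 individuals

21716 individuals


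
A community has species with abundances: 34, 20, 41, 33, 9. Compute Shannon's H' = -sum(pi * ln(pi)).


Total N = 34 + 20 + 41 + 33 + 9 = 137
Per-species terms:
  p = 34/137 = 0.248175; ln(p) = -1.393621; p*ln(p) = 0.248175 * (-1.393621) = -0.345862
  p = 20/137 = 0.145985; ln(p) = -1.924251; p*ln(p) = 0.145985 * (-1.924251) = -0.280912
  p = 41/137 = 0.299270; ln(p) = -1.206409; p*ln(p) = 0.299270 * (-1.206409) = -0.361042
  p = 33/137 = 0.240876; ln(p) = -1.423473; p*ln(p) = 0.240876 * (-1.423473) = -0.342880
  p = 9/137 = 0.065693; ln(p) = -2.722763; p*ln(p) = 0.065693 * (-2.722763) = -0.178866
sum(p*ln(p)) = (-0.345862) + (-0.280912) + (-0.361042) + (-0.342880) + (-0.178866) = -1.509562
H' = -(-1.509562) = 1.509562 ≈ 1.5096

1.5096


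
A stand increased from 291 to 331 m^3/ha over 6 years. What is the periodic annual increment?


PAI = (V2 - V1) / period = (331 - 291) / 6 = 40 / 6 = 6.6667 ≈ 6.67 m^3/ha/yr

6.67 m^3/ha/yr


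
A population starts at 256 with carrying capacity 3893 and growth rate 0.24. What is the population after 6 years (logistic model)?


(K - N0)/N0 = (3893 - 256)/256 = 3637/256 = 14.2070
r*t = 0.24 * 6 = 1.44; exp(-1.44) = 0.236928
14.2070 * 0.236928 = 3.36604
1 + 3.36604 = 4.36604
N = 3893 / 4.36604 = 891.655 ≈ 892

892


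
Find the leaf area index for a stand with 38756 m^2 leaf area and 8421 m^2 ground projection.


LAI = 38756 / 8421 = 4.6023 ≈ 4.60

4.60


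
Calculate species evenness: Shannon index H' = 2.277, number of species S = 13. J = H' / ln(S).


ln(13) = 2.56495
J = H' / ln(S) = 2.277 / 2.56495 = 0.887737 ≈ 0.8877

0.8877


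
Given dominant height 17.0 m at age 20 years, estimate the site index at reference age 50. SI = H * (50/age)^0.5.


50/20 = 2.50000
(2.50000)^0.5 = 1.58114
SI = 17.0 * 1.58114 = 26.8794 ≈ 26.9 m

26.9 m


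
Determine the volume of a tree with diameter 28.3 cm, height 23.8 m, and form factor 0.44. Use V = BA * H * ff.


(D/200)^2 = (28.3/200)^2 = 0.1415^2 = 0.02002225
BA = 3.141593 * 0.02002225 = 0.0629018 m^2
V = 0.0629018 * 23.8 * 0.44 = 0.658708 ≈ 0.659 m^3

0.659 m^3


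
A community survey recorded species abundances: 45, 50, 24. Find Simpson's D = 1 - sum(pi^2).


Total N = 45 + 50 + 24 = 119
Per-species terms:
  p = 45/119 = 0.378151; p^2 = 0.378151^2 = 0.142998
  p = 50/119 = 0.420168; p^2 = 0.420168^2 = 0.176541
  p = 24/119 = 0.201681; p^2 = 0.201681^2 = 0.040675
sum(p^2) = 0.142998 + 0.176541 + 0.040675 = 0.360214
D = 1 - 0.360214 = 0.639786 ≈ 0.6398

0.6398


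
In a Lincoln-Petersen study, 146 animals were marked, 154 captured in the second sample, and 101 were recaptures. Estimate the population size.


N = M * C / R = 146 * 154 / 101 = 22484 / 101 = 222.61 ≈ 223

223 individuals


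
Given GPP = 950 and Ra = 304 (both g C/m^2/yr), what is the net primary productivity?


NPP = GPP - Ra = 950 - 304 = 646 g C/m^2/yr

646 g C/m^2/yr


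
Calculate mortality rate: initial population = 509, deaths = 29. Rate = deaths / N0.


Mortality rate = 29 / 509 = 0.056974 ≈ 0.0570

0.0570


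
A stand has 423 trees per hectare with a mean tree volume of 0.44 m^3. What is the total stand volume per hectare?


V_stand = 423 * 0.44 = 186.12 ≈ 186.1 m^3/ha

186.1 m^3/ha


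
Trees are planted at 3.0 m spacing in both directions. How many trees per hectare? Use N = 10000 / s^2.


N = 10000 / 3.0^2 = 10000 / 9 = 1111.11 ≈ 1111 trees/ha

1111 trees/ha


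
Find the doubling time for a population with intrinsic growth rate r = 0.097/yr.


td = ln(2) / 0.097 = 0.693147 / 0.097 = 7.14585 ≈ 7.1 years

7.1 years


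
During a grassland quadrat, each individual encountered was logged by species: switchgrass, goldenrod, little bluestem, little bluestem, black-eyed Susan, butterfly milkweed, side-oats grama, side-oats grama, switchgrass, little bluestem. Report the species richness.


Total individuals logged = 10
Distinct species (count of individuals): switchgrass (2), goldenrod (1), little bluestem (3), black-eyed Susan (1), butterfly milkweed (1), side-oats grama (2)
Species richness = number of distinct species = 6

6


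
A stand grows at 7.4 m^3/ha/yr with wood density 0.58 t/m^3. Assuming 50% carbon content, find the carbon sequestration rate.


C = 7.4 * 0.58 * 0.5 = 2.146 ≈ 2.15 t C/ha/yr

2.15 t C/ha/yr


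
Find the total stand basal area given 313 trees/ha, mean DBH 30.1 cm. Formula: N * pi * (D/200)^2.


(D/200)^2 = (30.1/200)^2 = 0.1505^2 = 0.02265025
Individual BA = 3.141593 * 0.02265025 = 0.0711579 m^2
Stand BA = 313 * 0.0711579 = 22.2724 ≈ 22.27 m^2/ha

22.27 m^2/ha


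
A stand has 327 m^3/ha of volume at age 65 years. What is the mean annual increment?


MAI = 327 / 65 = 5.0308 ≈ 5.03 m^3/ha/yr

5.03 m^3/ha/yr


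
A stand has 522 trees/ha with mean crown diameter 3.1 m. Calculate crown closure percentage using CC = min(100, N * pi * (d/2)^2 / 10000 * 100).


(d/2)^2 = (3.1/2)^2 = 1.55^2 = 2.4025
Crown area = 3.141593 * 2.4025 = 7.54768 m^2
N * area / 10000 * 100 = 522 * 7.54768 / 10000 * 100 = 39.3989
CC = min(100, 39.3989) = 39.3989 ≈ 39.4%

39.4%


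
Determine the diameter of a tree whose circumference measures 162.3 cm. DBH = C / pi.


DBH = C / pi = 162.3 / 3.141593 = 51.6617 ≈ 51.66 cm

51.66 cm


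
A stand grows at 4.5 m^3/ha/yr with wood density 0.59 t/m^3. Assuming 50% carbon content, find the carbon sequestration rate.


C = 4.5 * 0.59 * 0.5 = 1.3275 ≈ 1.33 t C/ha/yr

1.33 t C/ha/yr


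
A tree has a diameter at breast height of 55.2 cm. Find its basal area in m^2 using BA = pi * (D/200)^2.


D/200 = 55.2/200 = 0.276 m
(D/200)^2 = 0.276^2 = 0.076176
BA = 3.141593 * 0.076176 = 0.239314 ≈ 0.2393 m^2

0.2393 m^2


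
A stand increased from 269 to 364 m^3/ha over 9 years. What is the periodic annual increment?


PAI = (V2 - V1) / period = (364 - 269) / 9 = 95 / 9 = 10.5556 ≈ 10.56 m^3/ha/yr

10.56 m^3/ha/yr


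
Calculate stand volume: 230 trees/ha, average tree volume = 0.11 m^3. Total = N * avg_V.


V_stand = 230 * 0.11 = 25.3 m^3/ha

25.3 m^3/ha


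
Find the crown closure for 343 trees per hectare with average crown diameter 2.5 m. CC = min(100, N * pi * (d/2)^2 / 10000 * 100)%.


(d/2)^2 = (2.5/2)^2 = 1.25^2 = 1.5625
Crown area = 3.141593 * 1.5625 = 4.90874 m^2
N * area / 10000 * 100 = 343 * 4.90874 / 10000 * 100 = 16.8370
CC = min(100, 16.8370) = 16.8370 ≈ 16.8%

16.8%


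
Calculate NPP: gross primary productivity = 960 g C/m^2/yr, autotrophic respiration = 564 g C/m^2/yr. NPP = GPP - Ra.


NPP = GPP - Ra = 960 - 564 = 396 g C/m^2/yr

396 g C/m^2/yr


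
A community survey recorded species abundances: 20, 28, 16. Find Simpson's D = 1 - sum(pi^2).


Total N = 20 + 28 + 16 = 64
Per-species terms:
  p = 20/64 = 0.312500; p^2 = 0.312500^2 = 0.097656
  p = 28/64 = 0.437500; p^2 = 0.437500^2 = 0.191406
  p = 16/64 = 0.250000; p^2 = 0.250000^2 = 0.062500
sum(p^2) = 0.097656 + 0.191406 + 0.062500 = 0.351562
D = 1 - 0.351562 = 0.648438 ≈ 0.6484

0.6484


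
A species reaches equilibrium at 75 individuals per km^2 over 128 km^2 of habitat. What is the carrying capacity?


K = 75 * 128 = 9600 individuals

9600 individuals


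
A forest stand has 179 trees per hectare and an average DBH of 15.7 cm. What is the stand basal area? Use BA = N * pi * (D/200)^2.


(D/200)^2 = (15.7/200)^2 = 0.0785^2 = 0.00616225
Individual BA = 3.141593 * 0.00616225 = 0.0193593 m^2
Stand BA = 179 * 0.0193593 = 3.46531 ≈ 3.47 m^2/ha

3.47 m^2/ha


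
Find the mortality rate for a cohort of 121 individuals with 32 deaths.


Mortality rate = 32 / 121 = 0.264463 ≈ 0.2645

0.2645


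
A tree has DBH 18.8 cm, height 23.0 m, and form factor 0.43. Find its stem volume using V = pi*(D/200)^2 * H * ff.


(D/200)^2 = (18.8/200)^2 = 0.094^2 = 0.008836
BA = 3.141593 * 0.008836 = 0.0277591 m^2
V = 0.0277591 * 23.0 * 0.43 = 0.274537 ≈ 0.275 m^3

0.275 m^3


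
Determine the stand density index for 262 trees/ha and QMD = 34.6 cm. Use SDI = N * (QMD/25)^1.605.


QMD/25 = 34.6/25 = 1.384
(1.384)^1.605 = exp(1.605 * ln(1.384)) = exp(1.605 * 0.324978) = exp(0.521590) = 1.68470
SDI = 262 * 1.68470 = 441.391 ≈ 441

441


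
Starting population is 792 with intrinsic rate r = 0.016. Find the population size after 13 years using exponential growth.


r*t = 0.016 * 13 = 0.208
exp(0.208) = 1.23121
N = 792 * 1.23121 = 975.118 ≈ 975

975


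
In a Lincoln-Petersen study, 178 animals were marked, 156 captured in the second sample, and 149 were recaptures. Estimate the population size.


N = M * C / R = 178 * 156 / 149 = 27768 / 149 = 186.36 ≈ 186

186 individuals


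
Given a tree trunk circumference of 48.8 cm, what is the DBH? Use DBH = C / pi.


DBH = C / pi = 48.8 / 3.141593 = 15.5335 ≈ 15.53 cm

15.53 cm


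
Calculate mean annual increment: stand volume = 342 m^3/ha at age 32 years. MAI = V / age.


MAI = 342 / 32 = 10.6875 ≈ 10.69 m^3/ha/yr

10.69 m^3/ha/yr


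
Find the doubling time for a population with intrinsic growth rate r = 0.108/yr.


td = ln(2) / 0.108 = 0.693147 / 0.108 = 6.41803 ≈ 6.4 years

6.4 years


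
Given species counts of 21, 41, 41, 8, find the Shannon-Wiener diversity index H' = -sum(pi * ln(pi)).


Total N = 21 + 41 + 41 + 8 = 111
Per-species terms:
  p = 21/111 = 0.189189; ln(p) = -1.665009; p*ln(p) = 0.189189 * (-1.665009) = -0.315001
  p = 41/111 = 0.369369; ln(p) = -0.995959; p*ln(p) = 0.369369 * (-0.995959) = -0.367876
  p = 41/111 = 0.369369; ln(p) = -0.995959; p*ln(p) = 0.369369 * (-0.995959) = -0.367876
  p = 8/111 = 0.072072; ln(p) = -2.630090; p*ln(p) = 0.072072 * (-2.630090) = -0.189556
sum(p*ln(p)) = (-0.315001) + (-0.367876) + (-0.367876) + (-0.189556) = -1.240309
H' = -(-1.240309) = 1.240309 ≈ 1.2403

1.2403


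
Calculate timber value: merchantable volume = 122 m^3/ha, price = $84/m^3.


Value = 122 * 84 = $10248/ha

$10248/ha


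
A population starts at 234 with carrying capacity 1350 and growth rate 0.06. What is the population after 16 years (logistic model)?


(K - N0)/N0 = (1350 - 234)/234 = 1116/234 = 4.76923
r*t = 0.06 * 16 = 0.96; exp(-0.96) = 0.382893
4.76923 * 0.382893 = 1.82610
1 + 1.82610 = 2.82610
N = 1350 / 2.82610 = 477.690 ≈ 478

478


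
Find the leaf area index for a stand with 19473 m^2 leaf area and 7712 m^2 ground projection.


LAI = 19473 / 7712 = 2.5250 ≈ 2.53

2.53


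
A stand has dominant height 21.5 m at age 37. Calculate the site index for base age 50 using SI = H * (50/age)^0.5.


50/37 = 1.35135
(1.35135)^0.5 = 1.16248
SI = 21.5 * 1.16248 = 24.9933 ≈ 25.0 m

25.0 m


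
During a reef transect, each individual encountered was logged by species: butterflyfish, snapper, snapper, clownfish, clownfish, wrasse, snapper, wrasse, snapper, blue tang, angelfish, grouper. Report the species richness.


Total individuals logged = 12
Distinct species (count of individuals): butterflyfish (1), snapper (4), clownfish (2), wrasse (2), blue tang (1), angelfish (1), grouper (1)
Species richness = number of distinct species = 7

7


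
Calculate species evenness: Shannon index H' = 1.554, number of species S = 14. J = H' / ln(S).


ln(14) = 2.63906
J = H' / ln(S) = 1.554 / 2.63906 = 0.588846 ≈ 0.5888

0.5888


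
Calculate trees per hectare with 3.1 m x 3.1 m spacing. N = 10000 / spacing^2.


N = 10000 / 3.1^2 = 10000 / 9.61 = 1040.58 ≈ 1041 trees/ha

1041 trees/ha


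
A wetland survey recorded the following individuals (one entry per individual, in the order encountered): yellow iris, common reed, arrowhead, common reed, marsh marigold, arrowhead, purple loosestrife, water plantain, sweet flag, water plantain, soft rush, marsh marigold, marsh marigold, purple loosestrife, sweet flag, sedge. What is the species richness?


Total individuals logged = 16
Distinct species (count of individuals): yellow iris (1), common reed (2), arrowhead (2), marsh marigold (3), purple loosestrife (2), water plantain (2), sweet flag (2), soft rush (1), sedge (1)
Species richness = number of distinct species = 9

9


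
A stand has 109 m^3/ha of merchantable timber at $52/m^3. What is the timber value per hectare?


Value = 109 * 52 = $5668/ha

$5668/ha


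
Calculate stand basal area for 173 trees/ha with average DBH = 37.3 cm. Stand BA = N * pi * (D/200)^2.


(D/200)^2 = (37.3/200)^2 = 0.1865^2 = 0.03478225
Individual BA = 3.141593 * 0.03478225 = 0.109272 m^2
Stand BA = 173 * 0.109272 = 18.9041 ≈ 18.90 m^2/ha

18.90 m^2/ha


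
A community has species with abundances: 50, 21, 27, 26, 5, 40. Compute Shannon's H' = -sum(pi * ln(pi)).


Total N = 50 + 21 + 27 + 26 + 5 + 40 = 169
Per-species terms:
  p = 50/169 = 0.295858; ln(p) = -1.217876; p*ln(p) = 0.295858 * (-1.217876) = -0.360318
  p = 21/169 = 0.124260; ln(p) = -2.085379; p*ln(p) = 0.124260 * (-2.085379) = -0.259129
  p = 27/169 = 0.159763; ln(p) = -1.834064; p*ln(p) = 0.159763 * (-1.834064) = -0.293016
  p = 26/169 = 0.153846; ln(p) = -1.871803; p*ln(p) = 0.153846 * (-1.871803) = -0.287969
  p = 5/169 = 0.029586; ln(p) = -3.520454; p*ln(p) = 0.029586 * (-3.520454) = -0.104156
  p = 40/169 = 0.236686; ln(p) = -1.441021; p*ln(p) = 0.236686 * (-1.441021) = -0.341069
sum(p*ln(p)) = (-0.360318) + (-0.259129) + (-0.293016) + (-0.287969) + (-0.104156) + (-0.341069) = -1.645657
H' = -(-1.645657) = 1.645657 ≈ 1.6457

1.6457


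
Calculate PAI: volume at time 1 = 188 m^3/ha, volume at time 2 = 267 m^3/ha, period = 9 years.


PAI = (V2 - V1) / period = (267 - 188) / 9 = 79 / 9 = 8.7778 ≈ 8.78 m^3/ha/yr

8.78 m^3/ha/yr


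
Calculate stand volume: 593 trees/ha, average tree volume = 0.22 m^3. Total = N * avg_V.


V_stand = 593 * 0.22 = 130.46 ≈ 130.5 m^3/ha

130.5 m^3/ha


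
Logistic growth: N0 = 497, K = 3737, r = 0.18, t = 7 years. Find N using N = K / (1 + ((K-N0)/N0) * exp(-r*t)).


(K - N0)/N0 = (3737 - 497)/497 = 3240/497 = 6.51911
r*t = 0.18 * 7 = 1.26; exp(-1.26) = 0.283654
6.51911 * 0.283654 = 1.84917
1 + 1.84917 = 2.84917
N = 3737 / 2.84917 = 1311.61 ≈ 1312

1312


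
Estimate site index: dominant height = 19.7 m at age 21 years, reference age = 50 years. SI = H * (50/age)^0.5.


50/21 = 2.38095
(2.38095)^0.5 = 1.54303
SI = 19.7 * 1.54303 = 30.3977 ≈ 30.4 m

30.4 m


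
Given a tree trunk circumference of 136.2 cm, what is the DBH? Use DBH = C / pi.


DBH = C / pi = 136.2 / 3.141593 = 43.3538 ≈ 43.35 cm

43.35 cm


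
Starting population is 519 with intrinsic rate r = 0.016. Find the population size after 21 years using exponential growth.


r*t = 0.016 * 21 = 0.336
exp(0.336) = 1.39934
N = 519 * 1.39934 = 726.257 ≈ 726

726


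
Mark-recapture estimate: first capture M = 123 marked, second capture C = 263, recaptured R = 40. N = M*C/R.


N = M * C / R = 123 * 263 / 40 = 32349 / 40 = 808.73 ≈ 809

809 individuals


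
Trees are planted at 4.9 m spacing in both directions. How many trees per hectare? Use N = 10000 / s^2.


N = 10000 / 4.9^2 = 10000 / 24.01 = 416.493 ≈ 416 trees/ha

416 trees/ha


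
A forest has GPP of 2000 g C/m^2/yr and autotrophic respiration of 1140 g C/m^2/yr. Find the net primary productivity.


NPP = GPP - Ra = 2000 - 1140 = 860 g C/m^2/yr

860 g C/m^2/yr


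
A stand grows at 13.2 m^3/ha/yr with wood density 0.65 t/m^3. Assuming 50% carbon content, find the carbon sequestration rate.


C = 13.2 * 0.65 * 0.5 = 4.29 t C/ha/yr

4.29 t C/ha/yr


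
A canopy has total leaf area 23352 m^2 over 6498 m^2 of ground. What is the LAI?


LAI = 23352 / 6498 = 3.5937 ≈ 3.59

3.59


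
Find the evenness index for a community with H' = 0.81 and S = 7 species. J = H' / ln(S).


ln(7) = 1.94591
J = H' / ln(S) = 0.81 / 1.94591 = 0.416258 ≈ 0.4163

0.4163


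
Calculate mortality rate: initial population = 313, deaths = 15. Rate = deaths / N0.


Mortality rate = 15 / 313 = 0.047923 ≈ 0.0479

0.0479


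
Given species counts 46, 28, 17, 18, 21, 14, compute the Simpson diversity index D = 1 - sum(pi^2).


Total N = 46 + 28 + 17 + 18 + 21 + 14 = 144
Per-species terms:
  p = 46/144 = 0.319444; p^2 = 0.319444^2 = 0.102044
  p = 28/144 = 0.194444; p^2 = 0.194444^2 = 0.037808
  p = 17/144 = 0.118056; p^2 = 0.118056^2 = 0.013937
  p = 18/144 = 0.125000; p^2 = 0.125000^2 = 0.015625
  p = 21/144 = 0.145833; p^2 = 0.145833^2 = 0.021267
  p = 14/144 = 0.097222; p^2 = 0.097222^2 = 0.009452
sum(p^2) = 0.102044 + 0.037808 + 0.013937 + 0.015625 + 0.021267 + 0.009452 = 0.200133
D = 1 - 0.200133 = 0.799867 ≈ 0.7999

0.7999


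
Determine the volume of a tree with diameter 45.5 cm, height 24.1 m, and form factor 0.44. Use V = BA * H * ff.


(D/200)^2 = (45.5/200)^2 = 0.2275^2 = 0.05175625
BA = 3.141593 * 0.05175625 = 0.162597 m^2
V = 0.162597 * 24.1 * 0.44 = 1.72418 ≈ 1.724 m^3

1.724 m^3


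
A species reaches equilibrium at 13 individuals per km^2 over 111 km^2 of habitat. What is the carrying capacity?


K = 13 * 111 = 1443 individuals

1443 individuals


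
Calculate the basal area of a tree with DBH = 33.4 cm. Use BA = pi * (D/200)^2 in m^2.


D/200 = 33.4/200 = 0.167 m
(D/200)^2 = 0.167^2 = 0.027889
BA = 3.141593 * 0.027889 = 0.0876159 ≈ 0.0876 m^2

0.0876 m^2


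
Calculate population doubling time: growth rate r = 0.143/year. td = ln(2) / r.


td = ln(2) / 0.143 = 0.693147 / 0.143 = 4.84718 ≈ 4.8 years

4.8 years


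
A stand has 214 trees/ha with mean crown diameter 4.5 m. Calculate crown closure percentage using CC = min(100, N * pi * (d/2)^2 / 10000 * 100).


(d/2)^2 = (4.5/2)^2 = 2.25^2 = 5.0625
Crown area = 3.141593 * 5.0625 = 15.9043 m^2
N * area / 10000 * 100 = 214 * 15.9043 / 10000 * 100 = 34.0352
CC = min(100, 34.0352) = 34.0352 ≈ 34.0%

34.0%


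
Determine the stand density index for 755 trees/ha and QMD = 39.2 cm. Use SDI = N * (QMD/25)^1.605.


QMD/25 = 39.2/25 = 1.568
(1.568)^1.605 = exp(1.605 * ln(1.568)) = exp(1.605 * 0.449801) = exp(0.721931) = 2.05840
SDI = 755 * 2.05840 = 1554.09 ≈ 1554

1554


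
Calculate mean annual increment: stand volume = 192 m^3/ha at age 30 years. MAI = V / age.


MAI = 192 / 30 = 6.40 m^3/ha/yr

6.40 m^3/ha/yr


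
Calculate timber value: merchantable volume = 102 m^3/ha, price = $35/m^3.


Value = 102 * 35 = $3570/ha

$3570/ha


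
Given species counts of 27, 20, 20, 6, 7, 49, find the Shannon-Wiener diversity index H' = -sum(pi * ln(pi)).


Total N = 27 + 20 + 20 + 6 + 7 + 49 = 129
Per-species terms:
  p = 27/129 = 0.209302; ln(p) = -1.563977; p*ln(p) = 0.209302 * (-1.563977) = -0.327344
  p = 20/129 = 0.155039; ln(p) = -1.864079; p*ln(p) = 0.155039 * (-1.864079) = -0.289005
  p = 20/129 = 0.155039; ln(p) = -1.864079; p*ln(p) = 0.155039 * (-1.864079) = -0.289005
  p = 6/129 = 0.046512; ln(p) = -3.068045; p*ln(p) = 0.046512 * (-3.068045) = -0.142701
  p = 7/129 = 0.054264; ln(p) = -2.913894; p*ln(p) = 0.054264 * (-2.913894) = -0.158120
  p = 49/129 = 0.379845; ln(p) = -0.967992; p*ln(p) = 0.379845 * (-0.967992) = -0.367687
sum(p*ln(p)) = (-0.327344) + (-0.289005) + (-0.289005) + (-0.142701) + (-0.158120) + (-0.367687) = -1.573862
H' = -(-1.573862) = 1.573862 ≈ 1.5739

1.5739
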